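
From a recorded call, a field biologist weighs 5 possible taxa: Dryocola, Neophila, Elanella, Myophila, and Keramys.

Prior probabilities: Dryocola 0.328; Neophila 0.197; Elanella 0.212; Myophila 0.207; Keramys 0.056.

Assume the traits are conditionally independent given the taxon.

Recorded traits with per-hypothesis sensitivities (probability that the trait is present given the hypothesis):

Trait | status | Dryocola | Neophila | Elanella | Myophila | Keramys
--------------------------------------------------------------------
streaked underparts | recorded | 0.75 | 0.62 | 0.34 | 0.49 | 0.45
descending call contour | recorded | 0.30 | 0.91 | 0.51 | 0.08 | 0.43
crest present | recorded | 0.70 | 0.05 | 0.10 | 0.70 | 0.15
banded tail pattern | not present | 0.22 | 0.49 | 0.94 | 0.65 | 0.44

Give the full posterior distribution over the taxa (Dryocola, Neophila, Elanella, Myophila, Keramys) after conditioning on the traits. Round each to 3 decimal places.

For each hypothesis, the unnormalized posterior weight is prior × product of the trait likelihoods (using 1 − P(present | H) for each absent trait):
  Dryocola: 0.328 × 0.75 × 0.30 × 0.70 × (1 − 0.22) = 0.040295
  Neophila: 0.197 × 0.62 × 0.91 × 0.05 × (1 − 0.49) = 0.0028343
  Elanella: 0.212 × 0.34 × 0.51 × 0.10 × (1 − 0.94) = 0.00022056
  Myophila: 0.207 × 0.49 × 0.08 × 0.70 × (1 − 0.65) = 0.001988
  Keramys: 0.056 × 0.45 × 0.43 × 0.15 × (1 − 0.44) = 0.00091022
Marginal likelihood of the evidence = 0.046248.
P(Dryocola | evidence) = 0.040295 / 0.046248 ≈ 0.871
P(Neophila | evidence) = 0.0028343 / 0.046248 ≈ 0.061
P(Elanella | evidence) = 0.00022056 / 0.046248 ≈ 0.005
P(Myophila | evidence) = 0.001988 / 0.046248 ≈ 0.043
P(Keramys | evidence) = 0.00091022 / 0.046248 ≈ 0.020

0.871, 0.061, 0.005, 0.043, 0.020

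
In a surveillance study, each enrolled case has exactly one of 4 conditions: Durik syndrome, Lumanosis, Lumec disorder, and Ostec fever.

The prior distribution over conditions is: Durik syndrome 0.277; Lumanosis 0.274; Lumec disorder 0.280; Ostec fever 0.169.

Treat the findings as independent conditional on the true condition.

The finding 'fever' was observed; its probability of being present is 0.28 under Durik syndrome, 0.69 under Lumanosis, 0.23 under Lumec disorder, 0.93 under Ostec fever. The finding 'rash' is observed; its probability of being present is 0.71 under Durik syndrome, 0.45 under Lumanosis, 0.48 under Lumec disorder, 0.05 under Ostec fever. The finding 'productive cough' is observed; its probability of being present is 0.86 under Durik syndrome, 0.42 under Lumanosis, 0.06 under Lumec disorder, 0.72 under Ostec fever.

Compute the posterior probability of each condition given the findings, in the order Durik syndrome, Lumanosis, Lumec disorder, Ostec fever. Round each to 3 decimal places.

0.523, 0.394, 0.020, 0.062

By Bayes' rule with conditional independence, the unnormalized weight for each hypothesis is prior × ∏ likelihoods:
  Durik syndrome: 0.277 × 0.28 × 0.71 × 0.86 = 0.047358
  Lumanosis: 0.274 × 0.69 × 0.45 × 0.42 = 0.035732
  Lumec disorder: 0.280 × 0.23 × 0.48 × 0.06 = 0.0018547
  Ostec fever: 0.169 × 0.93 × 0.05 × 0.72 = 0.0056581
Marginal likelihood of the evidence = 0.090603.
P(Durik syndrome | evidence) = 0.047358 / 0.090603 ≈ 0.523
P(Lumanosis | evidence) = 0.035732 / 0.090603 ≈ 0.394
P(Lumec disorder | evidence) = 0.0018547 / 0.090603 ≈ 0.020
P(Ostec fever | evidence) = 0.0056581 / 0.090603 ≈ 0.062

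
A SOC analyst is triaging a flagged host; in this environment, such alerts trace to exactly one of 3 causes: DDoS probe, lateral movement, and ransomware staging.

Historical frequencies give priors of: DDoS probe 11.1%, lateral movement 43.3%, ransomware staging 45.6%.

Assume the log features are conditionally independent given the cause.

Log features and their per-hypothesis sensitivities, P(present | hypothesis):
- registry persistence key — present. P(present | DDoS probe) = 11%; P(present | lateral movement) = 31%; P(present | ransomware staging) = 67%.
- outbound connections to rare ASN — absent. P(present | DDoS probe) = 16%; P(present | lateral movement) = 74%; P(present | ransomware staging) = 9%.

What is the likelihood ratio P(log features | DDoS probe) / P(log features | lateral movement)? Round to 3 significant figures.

1.15

Joint likelihood of the log feature pattern under each hypothesis (using 1 − P(present | H) for each absent log feature):
  DDoS probe: 0.11 × (1 − 0.16) = 0.0924
  lateral movement: 0.31 × (1 − 0.74) = 0.0806
Bayes factor = 0.0924 / 0.0806 ≈ 1.15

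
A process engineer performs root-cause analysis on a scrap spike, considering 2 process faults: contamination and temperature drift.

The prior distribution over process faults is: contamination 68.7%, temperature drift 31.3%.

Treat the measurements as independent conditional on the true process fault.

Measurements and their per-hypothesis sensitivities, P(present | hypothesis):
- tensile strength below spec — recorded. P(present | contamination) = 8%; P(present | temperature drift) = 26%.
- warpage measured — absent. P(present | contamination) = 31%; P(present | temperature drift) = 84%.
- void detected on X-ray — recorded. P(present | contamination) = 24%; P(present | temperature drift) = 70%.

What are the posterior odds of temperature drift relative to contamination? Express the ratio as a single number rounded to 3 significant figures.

Posterior odds equal prior odds times the likelihood ratio; only the two competing hypotheses matter (using 1 − P(present | H) for each absent measurement).
  temperature drift: 0.313 × 0.26 × (1 − 0.84) × 0.70 = 0.0091146
  contamination: 0.687 × 0.08 × (1 − 0.31) × 0.24 = 0.0091014
Posterior odds = 0.0091146 / 0.0091014 ≈ 1.00.

1.00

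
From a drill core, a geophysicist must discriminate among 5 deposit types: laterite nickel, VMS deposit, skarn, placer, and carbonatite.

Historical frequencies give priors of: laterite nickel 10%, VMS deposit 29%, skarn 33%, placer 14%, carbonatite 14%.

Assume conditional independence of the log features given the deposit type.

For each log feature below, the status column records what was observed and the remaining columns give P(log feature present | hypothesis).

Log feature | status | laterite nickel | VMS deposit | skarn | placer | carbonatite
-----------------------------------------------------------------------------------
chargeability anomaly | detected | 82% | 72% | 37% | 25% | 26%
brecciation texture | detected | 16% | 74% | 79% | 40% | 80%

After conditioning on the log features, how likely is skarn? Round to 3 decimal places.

By Bayes' rule with conditional independence, the unnormalized weight for each hypothesis is prior × ∏ likelihoods:
  laterite nickel: 0.10 × 0.82 × 0.16 = 0.01312
  VMS deposit: 0.29 × 0.72 × 0.74 = 0.15451
  skarn: 0.33 × 0.37 × 0.79 = 0.096459
  placer: 0.14 × 0.25 × 0.40 = 0.014
  carbonatite: 0.14 × 0.26 × 0.80 = 0.02912
Marginal likelihood of the evidence = 0.30721.
P(skarn | evidence) = 0.096459 / 0.30721 ≈ 0.314.

0.314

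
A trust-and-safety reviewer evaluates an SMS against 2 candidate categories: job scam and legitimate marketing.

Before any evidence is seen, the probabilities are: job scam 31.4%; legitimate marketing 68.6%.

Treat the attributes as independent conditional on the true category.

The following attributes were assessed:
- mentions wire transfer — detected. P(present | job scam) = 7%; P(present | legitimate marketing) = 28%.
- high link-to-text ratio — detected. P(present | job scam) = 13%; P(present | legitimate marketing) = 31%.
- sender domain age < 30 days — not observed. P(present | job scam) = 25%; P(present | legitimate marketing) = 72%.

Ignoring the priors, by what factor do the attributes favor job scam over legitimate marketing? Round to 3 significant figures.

0.281

The Bayes factor is the ratio of the joint likelihoods of the attribute pattern under the two hypotheses (using 1 − P(present | H) for each absent attribute).
  job scam: 0.07 × 0.13 × (1 − 0.25) = 0.006825
  legitimate marketing: 0.28 × 0.31 × (1 − 0.72) = 0.024304
Bayes factor = 0.006825 / 0.024304 ≈ 0.281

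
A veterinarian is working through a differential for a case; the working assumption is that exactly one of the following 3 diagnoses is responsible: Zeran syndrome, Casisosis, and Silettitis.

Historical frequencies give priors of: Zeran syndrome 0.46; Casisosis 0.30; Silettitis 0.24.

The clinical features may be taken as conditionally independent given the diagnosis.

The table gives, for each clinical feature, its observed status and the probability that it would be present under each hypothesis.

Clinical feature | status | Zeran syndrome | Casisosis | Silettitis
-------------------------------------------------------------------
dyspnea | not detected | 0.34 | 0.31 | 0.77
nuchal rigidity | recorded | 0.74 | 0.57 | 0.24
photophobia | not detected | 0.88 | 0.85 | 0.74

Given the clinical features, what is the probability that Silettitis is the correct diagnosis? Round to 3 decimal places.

0.072

By Bayes' rule with conditional independence, the unnormalized weight for each hypothesis is prior × ∏ likelihoods (using 1 − P(present | H) for each absent clinical feature):
  Zeran syndrome: 0.46 × (1 − 0.34) × 0.74 × (1 − 0.88) = 0.02696
  Casisosis: 0.30 × (1 − 0.31) × 0.57 × (1 − 0.85) = 0.017698
  Silettitis: 0.24 × (1 − 0.77) × 0.24 × (1 − 0.74) = 0.0034445
Marginal likelihood of the evidence = 0.048103.
P(Silettitis | evidence) = 0.0034445 / 0.048103 ≈ 0.072.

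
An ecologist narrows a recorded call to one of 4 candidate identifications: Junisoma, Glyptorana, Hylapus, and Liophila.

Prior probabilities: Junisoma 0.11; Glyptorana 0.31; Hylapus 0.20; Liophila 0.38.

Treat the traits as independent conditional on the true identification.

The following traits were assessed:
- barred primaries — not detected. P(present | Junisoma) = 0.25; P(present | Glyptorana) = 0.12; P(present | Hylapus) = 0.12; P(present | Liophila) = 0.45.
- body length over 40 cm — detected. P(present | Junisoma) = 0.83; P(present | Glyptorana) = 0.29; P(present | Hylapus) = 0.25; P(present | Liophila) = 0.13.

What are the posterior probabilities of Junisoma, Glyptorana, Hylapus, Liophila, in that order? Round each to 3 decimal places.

For each hypothesis, the unnormalized posterior weight is prior × product of the trait likelihoods (using 1 − P(present | H) for each absent trait):
  Junisoma: 0.11 × (1 − 0.25) × 0.83 = 0.068475
  Glyptorana: 0.31 × (1 − 0.12) × 0.29 = 0.079112
  Hylapus: 0.20 × (1 − 0.12) × 0.25 = 0.044
  Liophila: 0.38 × (1 − 0.45) × 0.13 = 0.02717
The unnormalized weights sum to 0.21876.
P(Junisoma | evidence) = 0.068475 / 0.21876 ≈ 0.313
P(Glyptorana | evidence) = 0.079112 / 0.21876 ≈ 0.362
P(Hylapus | evidence) = 0.044 / 0.21876 ≈ 0.201
P(Liophila | evidence) = 0.02717 / 0.21876 ≈ 0.124

0.313, 0.362, 0.201, 0.124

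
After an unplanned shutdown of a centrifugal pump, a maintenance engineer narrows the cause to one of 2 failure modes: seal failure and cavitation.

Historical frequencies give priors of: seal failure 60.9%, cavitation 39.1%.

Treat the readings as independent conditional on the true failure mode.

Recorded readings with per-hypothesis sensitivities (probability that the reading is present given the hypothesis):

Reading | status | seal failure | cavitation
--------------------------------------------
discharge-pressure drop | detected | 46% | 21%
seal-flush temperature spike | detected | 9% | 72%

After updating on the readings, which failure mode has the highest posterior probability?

By Bayes' rule with conditional independence, the unnormalized weight for each hypothesis is prior × ∏ likelihoods:
  seal failure: 0.609 × 0.46 × 0.09 = 0.025213
  cavitation: 0.391 × 0.21 × 0.72 = 0.059119
Normalizing constant Z = 0.025213 + 0.059119 = 0.084332.
P(seal failure | evidence) ≈ 0.025213 / 0.084332 ≈ 0.299
P(cavitation | evidence) ≈ 0.059119 / 0.084332 ≈ 0.701
The largest is 0.701, so cavitation is most probable.

cavitation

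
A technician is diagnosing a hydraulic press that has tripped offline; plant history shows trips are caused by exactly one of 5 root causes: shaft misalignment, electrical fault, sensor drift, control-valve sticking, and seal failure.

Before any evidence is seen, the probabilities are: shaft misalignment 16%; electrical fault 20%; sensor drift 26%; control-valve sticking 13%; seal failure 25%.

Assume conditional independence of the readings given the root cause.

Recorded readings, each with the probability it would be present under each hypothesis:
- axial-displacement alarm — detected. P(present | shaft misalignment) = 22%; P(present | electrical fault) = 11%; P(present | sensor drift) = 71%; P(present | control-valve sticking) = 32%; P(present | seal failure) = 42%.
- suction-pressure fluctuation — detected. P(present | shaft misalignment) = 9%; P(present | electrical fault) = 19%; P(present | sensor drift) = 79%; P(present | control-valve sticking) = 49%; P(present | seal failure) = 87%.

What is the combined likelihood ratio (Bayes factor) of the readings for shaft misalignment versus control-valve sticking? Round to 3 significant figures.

The Bayes factor is the ratio of the joint likelihoods of the reading pattern under the two hypotheses.
  shaft misalignment: 0.22 × 0.09 = 0.0198
  control-valve sticking: 0.32 × 0.49 = 0.1568
Bayes factor = 0.0198 / 0.1568 ≈ 0.126

0.126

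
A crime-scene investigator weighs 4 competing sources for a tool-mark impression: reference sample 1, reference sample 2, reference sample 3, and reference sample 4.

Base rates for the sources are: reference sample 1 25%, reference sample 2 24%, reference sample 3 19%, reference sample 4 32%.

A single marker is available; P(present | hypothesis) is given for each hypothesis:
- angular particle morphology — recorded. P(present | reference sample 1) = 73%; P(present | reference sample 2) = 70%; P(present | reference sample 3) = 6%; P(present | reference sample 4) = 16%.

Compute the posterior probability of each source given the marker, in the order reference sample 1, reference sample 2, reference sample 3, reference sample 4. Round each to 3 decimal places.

By Bayes' rule, the unnormalized weight for each hypothesis is prior × likelihood:
  reference sample 1: 0.25 × 0.73 = 0.1825
  reference sample 2: 0.24 × 0.70 = 0.168
  reference sample 3: 0.19 × 0.06 = 0.0114
  reference sample 4: 0.32 × 0.16 = 0.0512
Normalizing constant Z = 0.1825 + 0.168 + 0.0114 + 0.0512 = 0.4131.
P(reference sample 1 | evidence) = 0.1825 / 0.4131 ≈ 0.442
P(reference sample 2 | evidence) = 0.168 / 0.4131 ≈ 0.407
P(reference sample 3 | evidence) = 0.0114 / 0.4131 ≈ 0.028
P(reference sample 4 | evidence) = 0.0512 / 0.4131 ≈ 0.124

0.442, 0.407, 0.028, 0.124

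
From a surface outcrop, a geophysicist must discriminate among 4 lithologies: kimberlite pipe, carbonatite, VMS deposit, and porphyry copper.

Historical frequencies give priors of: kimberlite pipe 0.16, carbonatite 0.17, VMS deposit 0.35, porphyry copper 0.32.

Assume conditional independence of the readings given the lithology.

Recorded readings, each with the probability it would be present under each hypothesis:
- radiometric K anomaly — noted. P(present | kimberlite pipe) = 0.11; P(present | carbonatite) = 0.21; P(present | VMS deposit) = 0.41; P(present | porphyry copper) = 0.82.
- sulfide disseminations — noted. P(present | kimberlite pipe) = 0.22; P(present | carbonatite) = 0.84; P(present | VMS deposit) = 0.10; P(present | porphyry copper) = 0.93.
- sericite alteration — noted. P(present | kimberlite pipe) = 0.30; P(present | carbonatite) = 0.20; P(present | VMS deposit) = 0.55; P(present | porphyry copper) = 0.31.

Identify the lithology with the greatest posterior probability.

By Bayes' rule with conditional independence, the unnormalized weight for each hypothesis is prior × ∏ likelihoods:
  kimberlite pipe: 0.16 × 0.11 × 0.22 × 0.30 = 0.0011616
  carbonatite: 0.17 × 0.21 × 0.84 × 0.20 = 0.0059976
  VMS deposit: 0.35 × 0.41 × 0.10 × 0.55 = 0.0078925
  porphyry copper: 0.32 × 0.82 × 0.93 × 0.31 = 0.07565
Normalizing constant Z = 0.0011616 + 0.0059976 + 0.0078925 + 0.07565 = 0.090702.
P(kimberlite pipe | evidence) ≈ 0.0011616 / 0.090702 ≈ 0.013
P(carbonatite | evidence) ≈ 0.0059976 / 0.090702 ≈ 0.066
P(VMS deposit | evidence) ≈ 0.0078925 / 0.090702 ≈ 0.087
P(porphyry copper | evidence) ≈ 0.07565 / 0.090702 ≈ 0.834
The largest is 0.834, so porphyry copper is most probable.

porphyry copper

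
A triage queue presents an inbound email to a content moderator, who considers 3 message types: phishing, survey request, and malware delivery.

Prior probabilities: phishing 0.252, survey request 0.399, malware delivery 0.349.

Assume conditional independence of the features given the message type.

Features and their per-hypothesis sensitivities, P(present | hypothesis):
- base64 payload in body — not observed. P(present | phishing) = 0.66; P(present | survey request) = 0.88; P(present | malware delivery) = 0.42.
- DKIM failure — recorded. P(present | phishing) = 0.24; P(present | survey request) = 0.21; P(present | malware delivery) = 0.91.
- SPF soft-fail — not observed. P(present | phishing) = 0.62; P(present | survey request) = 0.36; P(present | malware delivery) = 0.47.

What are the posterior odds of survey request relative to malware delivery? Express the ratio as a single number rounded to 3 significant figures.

Unnormalized posterior weight (prior times the feature likelihoods) for each of the two hypotheses (using 1 − P(present | H) for each absent feature):
  survey request: 0.399 × (1 − 0.88) × 0.21 × (1 − 0.36) = 0.0064351
  malware delivery: 0.349 × (1 − 0.42) × 0.91 × (1 − 0.47) = 0.097627
Odds(survey request : malware delivery) = 0.0064351 / 0.097627 ≈ 0.0659.

0.0659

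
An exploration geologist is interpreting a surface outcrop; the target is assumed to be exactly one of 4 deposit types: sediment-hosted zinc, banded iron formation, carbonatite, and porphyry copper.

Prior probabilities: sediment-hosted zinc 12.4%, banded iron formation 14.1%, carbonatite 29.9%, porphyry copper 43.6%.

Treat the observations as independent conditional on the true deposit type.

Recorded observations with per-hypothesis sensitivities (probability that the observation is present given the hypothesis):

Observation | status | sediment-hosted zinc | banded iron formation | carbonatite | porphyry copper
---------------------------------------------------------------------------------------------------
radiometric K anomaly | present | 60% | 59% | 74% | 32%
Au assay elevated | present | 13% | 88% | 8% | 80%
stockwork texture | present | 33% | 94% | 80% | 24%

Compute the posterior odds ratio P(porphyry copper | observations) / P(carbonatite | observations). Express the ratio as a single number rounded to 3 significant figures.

1.89

Posterior odds equal prior odds times the likelihood ratio; only the two competing hypotheses matter.
  porphyry copper: 0.436 × 0.32 × 0.80 × 0.24 = 0.026788
  carbonatite: 0.299 × 0.74 × 0.08 × 0.80 = 0.014161
Odds(porphyry copper : carbonatite) = 0.026788 / 0.014161 ≈ 1.89.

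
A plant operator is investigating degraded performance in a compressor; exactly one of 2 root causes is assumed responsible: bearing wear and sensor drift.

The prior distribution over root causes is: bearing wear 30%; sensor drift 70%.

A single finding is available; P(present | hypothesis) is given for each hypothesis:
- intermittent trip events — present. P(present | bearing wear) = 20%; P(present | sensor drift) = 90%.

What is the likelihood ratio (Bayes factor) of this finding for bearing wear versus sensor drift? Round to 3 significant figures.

0.222

The Bayes factor is the ratio of the two likelihoods.
  bearing wear: 0.2
  sensor drift: 0.9
Bayes factor = 0.2 / 0.9 ≈ 0.222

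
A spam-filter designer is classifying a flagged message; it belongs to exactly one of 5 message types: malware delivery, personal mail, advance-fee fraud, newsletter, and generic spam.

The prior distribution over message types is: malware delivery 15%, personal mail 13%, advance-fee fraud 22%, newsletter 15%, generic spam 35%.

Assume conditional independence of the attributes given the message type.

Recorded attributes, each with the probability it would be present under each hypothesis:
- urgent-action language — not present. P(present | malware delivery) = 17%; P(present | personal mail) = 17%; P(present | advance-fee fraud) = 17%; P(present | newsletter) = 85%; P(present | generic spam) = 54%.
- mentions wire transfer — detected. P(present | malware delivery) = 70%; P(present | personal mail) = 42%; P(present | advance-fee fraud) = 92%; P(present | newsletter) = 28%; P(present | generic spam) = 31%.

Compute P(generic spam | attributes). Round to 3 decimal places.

0.140

For each hypothesis, the unnormalized posterior weight is prior × product of the attribute likelihoods (using 1 − P(present | H) for each absent attribute):
  malware delivery: 0.15 × (1 − 0.17) × 0.70 = 0.08715
  personal mail: 0.13 × (1 − 0.17) × 0.42 = 0.045318
  advance-fee fraud: 0.22 × (1 − 0.17) × 0.92 = 0.16799
  newsletter: 0.15 × (1 − 0.85) × 0.28 = 0.0063
  generic spam: 0.35 × (1 − 0.54) × 0.31 = 0.04991
Normalizing constant Z = 0.08715 + 0.045318 + 0.16799 + 0.0063 + 0.04991 = 0.35667.
P(generic spam | evidence) = 0.04991 / 0.35667 ≈ 0.140.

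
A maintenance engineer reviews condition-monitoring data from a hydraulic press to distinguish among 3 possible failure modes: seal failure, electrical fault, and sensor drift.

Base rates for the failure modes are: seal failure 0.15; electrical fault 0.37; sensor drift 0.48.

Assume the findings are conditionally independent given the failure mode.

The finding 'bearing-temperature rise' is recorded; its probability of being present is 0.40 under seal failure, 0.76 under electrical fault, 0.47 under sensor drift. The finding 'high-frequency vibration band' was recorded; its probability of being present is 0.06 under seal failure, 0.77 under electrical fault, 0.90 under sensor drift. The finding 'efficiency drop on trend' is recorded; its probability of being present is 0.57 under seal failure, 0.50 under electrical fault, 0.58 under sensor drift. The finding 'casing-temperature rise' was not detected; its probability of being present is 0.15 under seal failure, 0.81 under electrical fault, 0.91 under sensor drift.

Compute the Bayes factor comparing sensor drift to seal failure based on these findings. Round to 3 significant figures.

1.90

The Bayes factor is the ratio of the joint likelihoods of the evidence pattern under the two hypotheses (using 1 − P(present | H) for each absent finding).
  sensor drift: 0.47 × 0.90 × 0.58 × (1 − 0.91) = 0.022081
  seal failure: 0.40 × 0.06 × 0.57 × (1 − 0.15) = 0.011628
Bayes factor = 0.022081 / 0.011628 ≈ 1.90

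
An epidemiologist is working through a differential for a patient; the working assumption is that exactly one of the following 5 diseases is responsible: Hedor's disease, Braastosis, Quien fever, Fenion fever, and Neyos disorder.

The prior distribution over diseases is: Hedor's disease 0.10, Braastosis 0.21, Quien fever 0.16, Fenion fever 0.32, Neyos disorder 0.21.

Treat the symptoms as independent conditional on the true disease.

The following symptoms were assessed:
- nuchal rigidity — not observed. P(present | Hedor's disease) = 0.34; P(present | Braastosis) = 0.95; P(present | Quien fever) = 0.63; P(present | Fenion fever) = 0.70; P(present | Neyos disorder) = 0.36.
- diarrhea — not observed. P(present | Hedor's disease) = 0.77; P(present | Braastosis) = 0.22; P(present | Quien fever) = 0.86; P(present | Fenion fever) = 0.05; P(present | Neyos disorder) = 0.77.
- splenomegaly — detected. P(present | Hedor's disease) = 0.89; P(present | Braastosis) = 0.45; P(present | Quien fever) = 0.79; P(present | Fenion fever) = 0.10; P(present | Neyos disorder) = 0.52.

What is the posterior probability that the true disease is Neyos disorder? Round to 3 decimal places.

0.328

For each hypothesis, the unnormalized posterior weight is prior × product of the symptom likelihoods (using 1 − P(present | H) for each absent symptom):
  Hedor's disease: 0.10 × (1 − 0.34) × (1 − 0.77) × 0.89 = 0.01351
  Braastosis: 0.21 × (1 − 0.95) × (1 − 0.22) × 0.45 = 0.0036855
  Quien fever: 0.16 × (1 − 0.63) × (1 − 0.86) × 0.79 = 0.0065475
  Fenion fever: 0.32 × (1 − 0.70) × (1 − 0.05) × 0.10 = 0.00912
  Neyos disorder: 0.21 × (1 − 0.36) × (1 − 0.77) × 0.52 = 0.016074
Marginal likelihood of the evidence = 0.048937.
P(Neyos disorder | evidence) = 0.016074 / 0.048937 ≈ 0.328.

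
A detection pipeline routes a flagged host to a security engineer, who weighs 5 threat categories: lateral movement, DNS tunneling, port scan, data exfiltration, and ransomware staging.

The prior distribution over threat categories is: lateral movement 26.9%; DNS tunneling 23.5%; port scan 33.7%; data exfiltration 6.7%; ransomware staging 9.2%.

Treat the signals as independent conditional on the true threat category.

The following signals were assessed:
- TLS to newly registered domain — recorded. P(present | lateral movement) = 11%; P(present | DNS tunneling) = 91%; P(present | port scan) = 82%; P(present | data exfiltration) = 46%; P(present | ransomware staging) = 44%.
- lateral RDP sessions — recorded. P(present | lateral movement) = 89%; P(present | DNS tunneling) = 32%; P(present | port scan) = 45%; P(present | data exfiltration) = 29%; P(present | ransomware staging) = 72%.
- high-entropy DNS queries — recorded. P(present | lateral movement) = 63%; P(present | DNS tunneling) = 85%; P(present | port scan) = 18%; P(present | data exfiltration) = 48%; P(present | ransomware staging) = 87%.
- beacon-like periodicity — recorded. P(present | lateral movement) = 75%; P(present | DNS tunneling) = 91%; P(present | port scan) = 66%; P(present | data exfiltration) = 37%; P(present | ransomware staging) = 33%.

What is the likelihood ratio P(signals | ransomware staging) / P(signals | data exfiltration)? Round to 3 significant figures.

Joint likelihood of the signal pattern under each hypothesis:
  ransomware staging: 0.44 × 0.72 × 0.87 × 0.33 = 0.090953
  data exfiltration: 0.46 × 0.29 × 0.48 × 0.37 = 0.023692
Bayes factor = 0.090953 / 0.023692 ≈ 3.84

3.84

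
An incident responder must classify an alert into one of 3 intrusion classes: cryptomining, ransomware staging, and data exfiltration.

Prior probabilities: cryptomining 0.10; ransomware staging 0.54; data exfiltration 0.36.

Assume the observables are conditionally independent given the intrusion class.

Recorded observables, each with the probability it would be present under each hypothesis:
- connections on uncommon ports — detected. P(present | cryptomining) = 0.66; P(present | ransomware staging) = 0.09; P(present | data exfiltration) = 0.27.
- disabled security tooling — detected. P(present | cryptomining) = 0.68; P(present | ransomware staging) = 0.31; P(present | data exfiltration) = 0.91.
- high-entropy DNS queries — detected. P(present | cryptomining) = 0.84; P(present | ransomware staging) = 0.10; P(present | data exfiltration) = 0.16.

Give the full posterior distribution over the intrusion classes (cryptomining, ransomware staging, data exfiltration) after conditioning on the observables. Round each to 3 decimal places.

0.707, 0.028, 0.265

For each hypothesis, the unnormalized posterior weight is prior × product of the observable likelihoods:
  cryptomining: 0.10 × 0.66 × 0.68 × 0.84 = 0.037699
  ransomware staging: 0.54 × 0.09 × 0.31 × 0.10 = 0.0015066
  data exfiltration: 0.36 × 0.27 × 0.91 × 0.16 = 0.014152
The unnormalized weights sum to 0.053358.
P(cryptomining | evidence) = 0.037699 / 0.053358 ≈ 0.707
P(ransomware staging | evidence) = 0.0015066 / 0.053358 ≈ 0.028
P(data exfiltration | evidence) = 0.014152 / 0.053358 ≈ 0.265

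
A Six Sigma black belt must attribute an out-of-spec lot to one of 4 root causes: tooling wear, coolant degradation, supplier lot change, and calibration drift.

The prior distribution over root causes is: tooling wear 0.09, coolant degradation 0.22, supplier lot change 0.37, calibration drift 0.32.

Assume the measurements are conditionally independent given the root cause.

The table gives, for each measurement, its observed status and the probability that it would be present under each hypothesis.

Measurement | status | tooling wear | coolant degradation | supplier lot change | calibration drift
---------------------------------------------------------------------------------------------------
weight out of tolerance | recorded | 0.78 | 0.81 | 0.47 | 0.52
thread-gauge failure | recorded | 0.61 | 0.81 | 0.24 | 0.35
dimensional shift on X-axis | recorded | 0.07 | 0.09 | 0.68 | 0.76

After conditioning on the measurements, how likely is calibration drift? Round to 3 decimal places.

0.499

For each hypothesis, the unnormalized posterior weight is prior × product of the measurement likelihoods:
  tooling wear: 0.09 × 0.78 × 0.61 × 0.07 = 0.0029975
  coolant degradation: 0.22 × 0.81 × 0.81 × 0.09 = 0.012991
  supplier lot change: 0.37 × 0.47 × 0.24 × 0.68 = 0.02838
  calibration drift: 0.32 × 0.52 × 0.35 × 0.76 = 0.044262
Marginal likelihood of the evidence = 0.088631.
P(calibration drift | evidence) = 0.044262 / 0.088631 ≈ 0.499.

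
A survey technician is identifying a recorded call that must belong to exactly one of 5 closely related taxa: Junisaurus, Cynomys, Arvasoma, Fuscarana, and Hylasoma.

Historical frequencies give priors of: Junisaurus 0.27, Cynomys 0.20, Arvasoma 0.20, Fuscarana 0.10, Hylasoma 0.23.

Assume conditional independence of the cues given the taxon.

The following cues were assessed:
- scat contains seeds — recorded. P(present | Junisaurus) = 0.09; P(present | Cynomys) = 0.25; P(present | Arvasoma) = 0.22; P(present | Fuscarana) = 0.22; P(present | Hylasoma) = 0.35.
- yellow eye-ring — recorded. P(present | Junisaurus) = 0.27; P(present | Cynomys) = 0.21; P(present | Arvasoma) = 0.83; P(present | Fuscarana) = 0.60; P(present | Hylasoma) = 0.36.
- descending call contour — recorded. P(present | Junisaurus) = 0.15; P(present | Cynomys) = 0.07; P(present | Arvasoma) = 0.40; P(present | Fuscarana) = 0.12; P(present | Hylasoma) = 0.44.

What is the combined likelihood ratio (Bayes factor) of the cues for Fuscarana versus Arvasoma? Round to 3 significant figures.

0.217

The Bayes factor is the ratio of the joint likelihoods of the cue pattern under the two hypotheses.
  Fuscarana: 0.22 × 0.60 × 0.12 = 0.01584
  Arvasoma: 0.22 × 0.83 × 0.40 = 0.07304
Bayes factor = 0.01584 / 0.07304 ≈ 0.217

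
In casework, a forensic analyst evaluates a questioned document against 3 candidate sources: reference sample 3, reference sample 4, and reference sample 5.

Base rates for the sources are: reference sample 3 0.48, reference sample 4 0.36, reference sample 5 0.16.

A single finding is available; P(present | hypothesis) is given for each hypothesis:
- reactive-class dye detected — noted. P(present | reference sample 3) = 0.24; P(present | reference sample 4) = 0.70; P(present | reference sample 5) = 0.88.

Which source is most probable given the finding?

For each hypothesis, the unnormalized posterior weight is prior × likelihood:
  reference sample 3: 0.48 × 0.24 = 0.1152
  reference sample 4: 0.36 × 0.70 = 0.252
  reference sample 5: 0.16 × 0.88 = 0.1408
The unnormalized weights sum to 0.508.
P(reference sample 3 | evidence) ≈ 0.1152 / 0.508 ≈ 0.227
P(reference sample 4 | evidence) ≈ 0.252 / 0.508 ≈ 0.496
P(reference sample 5 | evidence) ≈ 0.1408 / 0.508 ≈ 0.277
The largest is 0.496, so reference sample 4 is most probable.

reference sample 4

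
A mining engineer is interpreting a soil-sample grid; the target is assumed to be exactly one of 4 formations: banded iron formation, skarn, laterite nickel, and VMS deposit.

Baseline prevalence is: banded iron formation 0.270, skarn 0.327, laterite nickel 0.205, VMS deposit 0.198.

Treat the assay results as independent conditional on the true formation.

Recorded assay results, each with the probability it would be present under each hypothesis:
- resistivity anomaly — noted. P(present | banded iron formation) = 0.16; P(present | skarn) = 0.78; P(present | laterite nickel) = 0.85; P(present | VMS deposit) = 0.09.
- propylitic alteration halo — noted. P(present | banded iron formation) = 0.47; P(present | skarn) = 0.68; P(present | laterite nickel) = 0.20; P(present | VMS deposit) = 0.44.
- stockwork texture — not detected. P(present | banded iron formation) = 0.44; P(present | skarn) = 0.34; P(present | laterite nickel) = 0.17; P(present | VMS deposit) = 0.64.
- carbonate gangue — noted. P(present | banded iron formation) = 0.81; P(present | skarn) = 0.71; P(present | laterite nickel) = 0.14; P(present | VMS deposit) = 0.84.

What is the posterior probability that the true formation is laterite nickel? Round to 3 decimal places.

0.042

Multiply each prior by the joint likelihood of the assay result pattern (using 1 − P(present | H) for each absent assay result):
  banded iron formation: 0.270 × 0.16 × 0.47 × (1 − 0.44) × 0.81 = 0.0092099
  skarn: 0.327 × 0.78 × 0.68 × (1 − 0.34) × 0.71 = 0.081274
  laterite nickel: 0.205 × 0.85 × 0.20 × (1 − 0.17) × 0.14 = 0.0040496
  VMS deposit: 0.198 × 0.09 × 0.44 × (1 − 0.64) × 0.84 = 0.0023711
The unnormalized weights sum to 0.096905.
P(laterite nickel | evidence) = 0.0040496 / 0.096905 ≈ 0.042.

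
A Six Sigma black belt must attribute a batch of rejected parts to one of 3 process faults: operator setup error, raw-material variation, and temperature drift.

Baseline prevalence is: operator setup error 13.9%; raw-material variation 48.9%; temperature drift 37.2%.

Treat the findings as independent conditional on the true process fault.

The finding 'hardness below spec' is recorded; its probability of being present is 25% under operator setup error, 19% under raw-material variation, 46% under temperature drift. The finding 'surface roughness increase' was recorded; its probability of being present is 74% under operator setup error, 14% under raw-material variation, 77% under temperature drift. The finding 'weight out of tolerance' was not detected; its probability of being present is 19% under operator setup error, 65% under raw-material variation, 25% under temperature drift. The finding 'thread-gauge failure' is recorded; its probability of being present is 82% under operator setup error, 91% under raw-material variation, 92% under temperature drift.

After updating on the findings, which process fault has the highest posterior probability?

Multiply each prior by the joint likelihood of the evidence pattern (using 1 − P(present | H) for each absent finding):
  operator setup error: 0.139 × 0.25 × 0.74 × (1 − 0.19) × 0.82 = 0.01708
  raw-material variation: 0.489 × 0.19 × 0.14 × (1 − 0.65) × 0.91 = 0.0041429
  temperature drift: 0.372 × 0.46 × 0.77 × (1 − 0.25) × 0.92 = 0.090916
The unnormalized weights sum to 0.11214.
P(operator setup error | evidence) ≈ 0.01708 / 0.11214 ≈ 0.152
P(raw-material variation | evidence) ≈ 0.0041429 / 0.11214 ≈ 0.037
P(temperature drift | evidence) ≈ 0.090916 / 0.11214 ≈ 0.811
The largest is 0.811, so temperature drift is most probable.

temperature drift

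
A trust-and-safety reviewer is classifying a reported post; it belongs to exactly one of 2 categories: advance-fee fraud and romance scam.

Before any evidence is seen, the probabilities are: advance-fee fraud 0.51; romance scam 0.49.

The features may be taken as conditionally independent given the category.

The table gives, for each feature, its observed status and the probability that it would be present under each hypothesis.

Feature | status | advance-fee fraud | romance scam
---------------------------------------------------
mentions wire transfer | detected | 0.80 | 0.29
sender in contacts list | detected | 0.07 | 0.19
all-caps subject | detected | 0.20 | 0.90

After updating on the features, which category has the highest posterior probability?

For each hypothesis, the unnormalized posterior weight is prior × product of the feature likelihoods:
  advance-fee fraud: 0.51 × 0.80 × 0.07 × 0.20 = 0.005712
  romance scam: 0.49 × 0.29 × 0.19 × 0.90 = 0.024299
The unnormalized weights sum to 0.030011.
P(advance-fee fraud | evidence) ≈ 0.005712 / 0.030011 ≈ 0.190
P(romance scam | evidence) ≈ 0.024299 / 0.030011 ≈ 0.810
The largest is 0.810, so romance scam is most probable.

romance scam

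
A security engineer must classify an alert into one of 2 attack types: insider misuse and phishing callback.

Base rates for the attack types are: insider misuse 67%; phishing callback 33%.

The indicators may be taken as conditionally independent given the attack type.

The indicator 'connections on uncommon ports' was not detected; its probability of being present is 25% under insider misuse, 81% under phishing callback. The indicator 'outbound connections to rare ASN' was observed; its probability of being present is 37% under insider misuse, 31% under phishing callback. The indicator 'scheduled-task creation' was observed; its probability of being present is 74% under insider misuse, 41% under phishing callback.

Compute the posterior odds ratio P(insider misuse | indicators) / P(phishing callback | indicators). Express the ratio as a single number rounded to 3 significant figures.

The normalizing constant cancels in an odds ratio, so compute prior × likelihood for the two hypotheses only (using 1 − P(present | H) for each absent indicator):
  insider misuse: 0.67 × (1 − 0.25) × 0.37 × 0.74 = 0.13758
  phishing callback: 0.33 × (1 − 0.81) × 0.31 × 0.41 = 0.0079692
Odds(insider misuse : phishing callback) = 0.13758 / 0.0079692 ≈ 17.3.

17.3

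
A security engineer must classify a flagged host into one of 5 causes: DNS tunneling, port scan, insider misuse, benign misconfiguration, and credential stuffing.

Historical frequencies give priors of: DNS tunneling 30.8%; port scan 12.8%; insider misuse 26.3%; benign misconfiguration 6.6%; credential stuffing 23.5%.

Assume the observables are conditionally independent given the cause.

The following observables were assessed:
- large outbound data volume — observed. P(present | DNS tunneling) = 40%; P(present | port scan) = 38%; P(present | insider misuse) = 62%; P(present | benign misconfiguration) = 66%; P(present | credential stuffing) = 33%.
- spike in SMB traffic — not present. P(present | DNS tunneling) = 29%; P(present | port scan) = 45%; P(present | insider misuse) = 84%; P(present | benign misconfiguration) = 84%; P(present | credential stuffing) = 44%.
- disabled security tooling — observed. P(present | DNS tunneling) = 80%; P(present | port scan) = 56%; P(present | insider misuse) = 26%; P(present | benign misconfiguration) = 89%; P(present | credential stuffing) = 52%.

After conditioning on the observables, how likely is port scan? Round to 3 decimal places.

For each hypothesis, the unnormalized posterior weight is prior × product of the observable likelihoods (using 1 − P(present | H) for each absent observable):
  DNS tunneling: 0.308 × 0.40 × (1 − 0.29) × 0.80 = 0.069978
  port scan: 0.128 × 0.38 × (1 − 0.45) × 0.56 = 0.014981
  insider misuse: 0.263 × 0.62 × (1 − 0.84) × 0.26 = 0.0067833
  benign misconfiguration: 0.066 × 0.66 × (1 − 0.84) × 0.89 = 0.0062029
  credential stuffing: 0.235 × 0.33 × (1 − 0.44) × 0.52 = 0.022583
Normalizing constant Z = 0.069978 + 0.014981 + 0.0067833 + 0.0062029 + 0.022583 = 0.12053.
P(port scan | evidence) = 0.014981 / 0.12053 ≈ 0.124.

0.124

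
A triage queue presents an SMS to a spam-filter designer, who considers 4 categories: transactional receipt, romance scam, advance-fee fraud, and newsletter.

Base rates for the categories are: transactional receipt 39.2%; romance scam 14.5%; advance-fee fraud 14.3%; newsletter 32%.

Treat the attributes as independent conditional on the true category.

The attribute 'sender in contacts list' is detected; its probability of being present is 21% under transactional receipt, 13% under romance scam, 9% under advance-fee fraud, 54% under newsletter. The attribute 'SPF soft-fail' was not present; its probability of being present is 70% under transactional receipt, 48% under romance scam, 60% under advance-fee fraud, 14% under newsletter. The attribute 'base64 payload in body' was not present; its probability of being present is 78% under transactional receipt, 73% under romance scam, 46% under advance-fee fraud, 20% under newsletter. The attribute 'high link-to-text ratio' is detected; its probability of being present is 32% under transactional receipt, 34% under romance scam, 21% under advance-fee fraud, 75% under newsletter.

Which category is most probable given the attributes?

For each hypothesis, the unnormalized posterior weight is prior × product of the attribute likelihoods (using 1 − P(present | H) for each absent attribute):
  transactional receipt: 0.392 × 0.21 × (1 − 0.70) × (1 − 0.78) × 0.32 = 0.0017386
  romance scam: 0.145 × 0.13 × (1 − 0.48) × (1 − 0.73) × 0.34 = 0.00089982
  advance-fee fraud: 0.143 × 0.09 × (1 − 0.60) × (1 − 0.46) × 0.21 = 0.00058378
  newsletter: 0.320 × 0.54 × (1 − 0.14) × (1 − 0.20) × 0.75 = 0.089165
Normalizing constant Z = 0.0017386 + 0.00089982 + 0.00058378 + 0.089165 = 0.092387.
P(transactional receipt | evidence) ≈ 0.0017386 / 0.092387 ≈ 0.019
P(romance scam | evidence) ≈ 0.00089982 / 0.092387 ≈ 0.010
P(advance-fee fraud | evidence) ≈ 0.00058378 / 0.092387 ≈ 0.006
P(newsletter | evidence) ≈ 0.089165 / 0.092387 ≈ 0.965
The largest is 0.965, so newsletter is most probable.

newsletter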